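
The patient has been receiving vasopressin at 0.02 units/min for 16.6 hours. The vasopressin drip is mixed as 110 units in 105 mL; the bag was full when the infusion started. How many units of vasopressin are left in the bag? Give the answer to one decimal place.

0.02 units/min × 60 min/hr = 1.2 units/hr
Concentration = 110 units ÷ 105 mL = 1.047619 units/mL
Rate = 1.2 units/hr ÷ 1.047619 units/mL = 1.145455 mL/hr
Volume infused = 1.145455 mL/hr × 16.6 hr = 19.01455 mL
Volume remaining = 105 − 19.01455 = 85.98545 mL
Drug remaining = 85.98545 mL × 1.047619 units/mL = 90.08 units

90.1 units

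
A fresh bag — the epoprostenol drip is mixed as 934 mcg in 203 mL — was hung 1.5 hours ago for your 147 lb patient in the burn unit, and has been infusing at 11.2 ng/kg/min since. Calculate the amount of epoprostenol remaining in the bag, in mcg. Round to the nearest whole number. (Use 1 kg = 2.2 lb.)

Weight = 147 lb ÷ 2.2 lb/kg = 66.81818 kg
Dose = 11.2 ng/kg/min × 66.81818 kg = 748.3636 ng/min
748.3636 ng/min × 60 min/hr = 44901.82 ng/hr
Concentration = 934 mcg ÷ 203 mL = 4.600985 mcg/mL = 4600.985 ng/mL
Rate = 44901.82 ng/hr ÷ 4600.985 ng/mL = 9.759175 mL/hr
Volume infused = 9.759175 mL/hr × 1.5 hr = 14.63876 mL
Volume remaining = 203 − 14.63876 = 188.3612 mL
Drug remaining = 188.3612 mL × 4600.985 ng/mL = 866647.3 ng = 866.6473 mcg

867 mcg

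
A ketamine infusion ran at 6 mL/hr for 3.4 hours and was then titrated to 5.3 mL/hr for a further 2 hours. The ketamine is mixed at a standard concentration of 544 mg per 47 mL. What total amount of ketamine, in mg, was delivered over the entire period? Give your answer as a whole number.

Concentration = 544 mg ÷ 47 mL = 11.57447 mg/mL
Stage 1: 6 mL/hr × 3.4 hr = 20.4 mL → 20.4 mL × 11.57447 mg/mL = 236.1191 mg
Stage 2: 5.3 mL/hr × 2 hr = 10.6 mL → 10.6 mL × 11.57447 mg/mL = 122.6894 mg
Total = 236.1191 + 122.6894 = 358.8085 mg

359 mg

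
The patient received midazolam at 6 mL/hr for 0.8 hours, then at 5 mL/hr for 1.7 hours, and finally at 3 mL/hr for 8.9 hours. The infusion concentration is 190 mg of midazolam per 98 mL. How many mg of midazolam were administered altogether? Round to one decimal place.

Concentration = 190 mg ÷ 98 mL = 1.938776 mg/mL
Stage 1: 6 mL/hr × 0.8 hr = 4.8 mL → 4.8 mL × 1.938776 mg/mL = 9.306122 mg
Stage 2: 5 mL/hr × 1.7 hr = 8.5 mL → 8.5 mL × 1.938776 mg/mL = 16.47959 mg
Stage 3: 3 mL/hr × 8.9 hr = 26.7 mL → 26.7 mL × 1.938776 mg/mL = 51.76531 mg
Total = 9.306122 + 16.47959 + 51.76531 = 77.55102 mg

77.6 mg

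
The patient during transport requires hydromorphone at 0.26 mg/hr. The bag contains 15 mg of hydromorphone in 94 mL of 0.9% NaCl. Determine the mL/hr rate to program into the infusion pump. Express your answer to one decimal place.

Concentration = 15 mg ÷ 94 mL = 0.1595745 mg/mL
Rate = 0.26 mg/hr ÷ 0.1595745 mg/mL = 1.629333 mL/hr

1.6 mL/hr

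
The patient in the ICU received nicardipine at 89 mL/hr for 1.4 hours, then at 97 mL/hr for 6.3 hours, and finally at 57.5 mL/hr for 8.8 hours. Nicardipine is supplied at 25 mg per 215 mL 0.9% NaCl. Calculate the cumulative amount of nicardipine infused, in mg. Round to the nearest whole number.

144 mg

Concentration = 25 mg ÷ 215 mL = 0.1162791 mg/mL
Stage 1: 89 mL/hr × 1.4 hr = 124.6 mL → 124.6 mL × 0.1162791 mg/mL = 14.48837 mg
Stage 2: 97 mL/hr × 6.3 hr = 611.1 mL → 611.1 mL × 0.1162791 mg/mL = 71.05814 mg
Stage 3: 57.5 mL/hr × 8.8 hr = 506 mL → 506 mL × 0.1162791 mg/mL = 58.83721 mg
Total = 14.48837 + 71.05814 + 58.83721 = 144.3837 mg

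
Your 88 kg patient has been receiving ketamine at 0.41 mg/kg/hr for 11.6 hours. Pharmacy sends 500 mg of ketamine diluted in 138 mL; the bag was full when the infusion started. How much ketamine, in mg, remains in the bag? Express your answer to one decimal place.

81.5 mg

Dose = 0.41 mg/kg/hr × 88 kg = 36.08 mg/hr
Concentration = 500 mg ÷ 138 mL = 3.623188 mg/mL
Rate = 36.08 mg/hr ÷ 3.623188 mg/mL = 9.95808 mL/hr
Volume infused = 9.95808 mL/hr × 11.6 hr = 115.5137 mL
Volume remaining = 138 − 115.5137 = 22.48627 mL
Drug remaining = 22.48627 mL × 3.623188 mg/mL = 81.472 mg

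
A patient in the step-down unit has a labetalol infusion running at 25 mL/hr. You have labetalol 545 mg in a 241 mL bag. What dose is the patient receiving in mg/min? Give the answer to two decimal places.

Concentration = 545 mg ÷ 241 mL = 2.261411 mg/mL
Drug rate = 25 mL/hr × 2.261411 mg/mL = 56.53527 mg/hr
56.53527 mg/hr ÷ 60 min/hr = 0.9422545 mg/min

0.94 mg/min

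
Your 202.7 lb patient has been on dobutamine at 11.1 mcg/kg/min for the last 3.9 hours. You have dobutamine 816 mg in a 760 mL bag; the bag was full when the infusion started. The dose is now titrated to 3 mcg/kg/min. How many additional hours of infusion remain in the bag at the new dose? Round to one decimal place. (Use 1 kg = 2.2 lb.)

Initial rate:
Weight = 202.7 lb ÷ 2.2 lb/kg = 92.13636 kg
Dose = 11.1 mcg/kg/min × 92.13636 kg = 1022.714 mcg/min
1022.714 mcg/min × 60 min/hr = 61362.82 mcg/hr
Concentration = 816 mg ÷ 760 mL = 1.073684 mg/mL = 1073.684 mcg/mL
Rate = 61362.82 mcg/hr ÷ 1073.684 mcg/mL = 57.15164 mL/hr
Volume infused so far = 57.15164 mL/hr × 3.9 hr = 222.8914 mL
Volume remaining = 760 − 222.8914 = 537.1086 mL
New rate:
Dose = 3 mcg/kg/min × 92.13636 kg = 276.4091 mcg/min
276.4091 mcg/min × 60 min/hr = 16584.55 mcg/hr
Rate = 16584.55 mcg/hr ÷ 1073.684 mcg/mL = 15.44639 mL/hr
Time remaining = 537.1086 mL ÷ 15.44639 mL/hr = 34.77243 hr

34.8 hours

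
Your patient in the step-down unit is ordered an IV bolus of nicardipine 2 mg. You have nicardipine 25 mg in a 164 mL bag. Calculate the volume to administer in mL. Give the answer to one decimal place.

Concentration = 25 mg ÷ 164 mL = 0.152439 mg/mL
Volume = 2 mg ÷ 0.152439 mg/mL = 13.12 mL

13.1 mL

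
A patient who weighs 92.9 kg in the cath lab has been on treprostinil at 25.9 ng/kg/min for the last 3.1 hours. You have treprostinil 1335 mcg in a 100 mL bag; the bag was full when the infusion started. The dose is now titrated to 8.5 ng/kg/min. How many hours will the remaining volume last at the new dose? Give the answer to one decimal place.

Initial rate:
Dose = 25.9 ng/kg/min × 92.9 kg = 2406.11 ng/min
2406.11 ng/min × 60 min/hr = 144366.6 ng/hr
Concentration = 1335 mcg ÷ 100 mL = 13.35 mcg/mL = 13350 ng/mL
Rate = 144366.6 ng/hr ÷ 13350 ng/mL = 10.81398 mL/hr
Volume infused so far = 10.81398 mL/hr × 3.1 hr = 33.52333 mL
Volume remaining = 100 − 33.52333 = 66.47667 mL
New rate:
Dose = 8.5 ng/kg/min × 92.9 kg = 789.65 ng/min
789.65 ng/min × 60 min/hr = 47379 ng/hr
Rate = 47379 ng/hr ÷ 13350 ng/mL = 3.548989 mL/hr
Time remaining = 66.47667 mL ÷ 3.548989 mL/hr = 18.73116 hr

18.7 hours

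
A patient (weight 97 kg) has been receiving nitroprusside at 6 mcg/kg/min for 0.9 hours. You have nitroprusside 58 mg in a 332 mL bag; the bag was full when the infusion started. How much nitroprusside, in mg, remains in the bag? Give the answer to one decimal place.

Dose = 6 mcg/kg/min × 97 kg = 582 mcg/min
582 mcg/min × 60 min/hr = 34920 mcg/hr
Concentration = 58 mg ÷ 332 mL = 0.1746988 mg/mL = 174.6988 mcg/mL
Rate = 34920 mcg/hr ÷ 174.6988 mcg/mL = 199.8869 mL/hr
Volume infused = 199.8869 mL/hr × 0.9 hr = 179.8982 mL
Volume remaining = 332 − 179.8982 = 152.1018 mL
Drug remaining = 152.1018 mL × 174.6988 mcg/mL = 26572 mcg = 26.572 mg

26.6 mg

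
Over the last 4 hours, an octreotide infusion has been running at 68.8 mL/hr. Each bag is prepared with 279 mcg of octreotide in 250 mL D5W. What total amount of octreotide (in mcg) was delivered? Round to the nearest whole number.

307 mcg

Concentration = 279 mcg ÷ 250 mL = 1.116 mcg/mL
Drug rate = 68.8 mL/hr × 1.116 mcg/mL = 76.7808 mcg/hr
Total = 76.7808 mcg/hr × 4 hr = 307.1232 mcg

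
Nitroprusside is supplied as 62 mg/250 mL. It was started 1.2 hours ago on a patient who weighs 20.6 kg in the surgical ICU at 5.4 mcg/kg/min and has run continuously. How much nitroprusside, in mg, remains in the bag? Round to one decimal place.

54.0 mg

Dose = 5.4 mcg/kg/min × 20.6 kg = 111.24 mcg/min
111.24 mcg/min × 60 min/hr = 6674.4 mcg/hr
Concentration = 62 mg ÷ 250 mL = 0.248 mg/mL = 248 mcg/mL
Rate = 6674.4 mcg/hr ÷ 248 mcg/mL = 26.9129 mL/hr
Volume infused = 26.9129 mL/hr × 1.2 hr = 32.29548 mL
Volume remaining = 250 − 32.29548 = 217.7045 mL
Drug remaining = 217.7045 mL × 248 mcg/mL = 53990.72 mcg = 53.99072 mg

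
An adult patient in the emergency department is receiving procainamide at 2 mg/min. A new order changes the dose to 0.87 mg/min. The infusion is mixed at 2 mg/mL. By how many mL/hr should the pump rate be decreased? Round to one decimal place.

At the current dose:
2 mg/min × 60 min/hr = 120 mg/hr
Rate = 120 mg/hr ÷ 2 mg/mL = 60 mL/hr
At the new dose:
0.87 mg/min × 60 min/hr = 52.2 mg/hr
Rate = 52.2 mg/hr ÷ 2 mg/mL = 26.1 mL/hr
Change = 26.1 − 60 = -33.9 mL/hr → 33.9 mL/hr decrease

33.9 mL/hr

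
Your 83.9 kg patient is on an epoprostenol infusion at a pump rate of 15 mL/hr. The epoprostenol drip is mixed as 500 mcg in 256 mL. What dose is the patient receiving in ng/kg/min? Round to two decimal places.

5.82 ng/kg/min

Concentration = 500 mcg ÷ 256 mL = 1.953125 mcg/mL = 1953.125 ng/mL
Drug rate = 15 mL/hr × 1953.125 ng/mL = 29296.88 ng/hr
29296.88 ng/hr ÷ 60 min/hr = 488.2812 ng/min
488.2812 ng/min ÷ 83.9 kg = 5.8198 ng/kg/min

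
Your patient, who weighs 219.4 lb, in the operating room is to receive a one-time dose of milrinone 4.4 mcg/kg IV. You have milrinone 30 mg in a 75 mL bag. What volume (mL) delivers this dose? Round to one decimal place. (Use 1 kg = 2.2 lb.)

Weight = 219.4 lb ÷ 2.2 lb/kg = 99.72727 kg
Dose = 4.4 mcg/kg × 99.72727 kg = 438.8 mcg
Concentration = 30 mg ÷ 75 mL = 0.4 mg/mL = 400 mcg/mL
Volume = 438.8 mcg ÷ 400 mcg/mL = 1.097 mL

1.1 mL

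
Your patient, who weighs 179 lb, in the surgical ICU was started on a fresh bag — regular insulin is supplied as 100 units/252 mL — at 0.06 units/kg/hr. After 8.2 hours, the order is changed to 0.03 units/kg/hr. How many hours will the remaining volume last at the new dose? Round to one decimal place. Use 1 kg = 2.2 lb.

24.6 hours

Initial rate:
Weight = 179 lb ÷ 2.2 lb/kg = 81.36364 kg
Dose = 0.06 units/kg/hr × 81.36364 kg = 4.881818 units/hr
Concentration = 100 units ÷ 252 mL = 0.3968254 units/mL
Rate = 4.881818 units/hr ÷ 0.3968254 units/mL = 12.30218 mL/hr
Volume infused so far = 12.30218 mL/hr × 8.2 hr = 100.8779 mL
Volume remaining = 252 − 100.8779 = 151.1221 mL
New rate:
Dose = 0.03 units/kg/hr × 81.36364 kg = 2.440909 units/hr
Rate = 2.440909 units/hr ÷ 0.3968254 units/mL = 6.151091 mL/hr
Time remaining = 151.1221 mL ÷ 6.151091 mL/hr = 24.56834 hr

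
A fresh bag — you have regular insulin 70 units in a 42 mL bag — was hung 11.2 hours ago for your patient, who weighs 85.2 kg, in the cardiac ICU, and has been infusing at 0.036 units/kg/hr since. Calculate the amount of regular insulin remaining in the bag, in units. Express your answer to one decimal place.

35.6 units

Dose = 0.036 units/kg/hr × 85.2 kg = 3.0672 units/hr
Concentration = 70 units ÷ 42 mL = 1.666667 units/mL
Rate = 3.0672 units/hr ÷ 1.666667 units/mL = 1.84032 mL/hr
Volume infused = 1.84032 mL/hr × 11.2 hr = 20.61158 mL
Volume remaining = 42 − 20.61158 = 21.38842 mL
Drug remaining = 21.38842 mL × 1.666667 units/mL = 35.64736 units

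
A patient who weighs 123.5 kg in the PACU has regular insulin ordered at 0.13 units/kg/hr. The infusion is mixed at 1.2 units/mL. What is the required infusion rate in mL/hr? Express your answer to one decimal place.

Dose = 0.13 units/kg/hr × 123.5 kg = 16.055 units/hr
Rate = 16.055 units/hr ÷ 1.2 units/mL = 13.37917 mL/hr

13.4 mL/hr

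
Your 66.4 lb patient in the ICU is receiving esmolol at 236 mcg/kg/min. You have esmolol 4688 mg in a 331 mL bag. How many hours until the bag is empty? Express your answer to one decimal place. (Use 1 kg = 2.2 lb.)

11.0 hours

Weight = 66.4 lb ÷ 2.2 lb/kg = 30.18182 kg
Dose = 236 mcg/kg/min × 30.18182 kg = 7122.909 mcg/min
7122.909 mcg/min × 60 min/hr = 427374.5 mcg/hr
Concentration = 4688 mg ÷ 331 mL = 14.16314 mg/mL = 14163.14 mcg/mL
Rate = 427374.5 mcg/hr ÷ 14163.14 mcg/mL = 30.17512 mL/hr
Duration = 331 mL ÷ 30.17512 mL/hr = 10.9693 hr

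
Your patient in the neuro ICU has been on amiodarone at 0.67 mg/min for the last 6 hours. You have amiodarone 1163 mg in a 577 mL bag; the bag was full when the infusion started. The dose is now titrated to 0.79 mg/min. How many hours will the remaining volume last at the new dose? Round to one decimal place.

Initial rate:
0.67 mg/min × 60 min/hr = 40.2 mg/hr
Concentration = 1163 mg ÷ 577 mL = 2.015598 mg/mL
Rate = 40.2 mg/hr ÷ 2.015598 mg/mL = 19.94445 mL/hr
Volume infused so far = 19.94445 mL/hr × 6 hr = 119.6667 mL
Volume remaining = 577 − 119.6667 = 457.3333 mL
New rate:
0.79 mg/min × 60 min/hr = 47.4 mg/hr
Rate = 47.4 mg/hr ÷ 2.015598 mg/mL = 23.5166 mL/hr
Time remaining = 457.3333 mL ÷ 23.5166 mL/hr = 19.44726 hr

19.4 hours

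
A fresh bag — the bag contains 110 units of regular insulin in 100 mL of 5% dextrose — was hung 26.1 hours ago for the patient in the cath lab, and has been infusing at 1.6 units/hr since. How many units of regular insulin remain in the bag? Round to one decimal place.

Concentration = 110 units ÷ 100 mL = 1.1 units/mL
Rate = 1.6 units/hr ÷ 1.1 units/mL = 1.454545 mL/hr
Volume infused = 1.454545 mL/hr × 26.1 hr = 37.96364 mL
Volume remaining = 100 − 37.96364 = 62.03636 mL
Drug remaining = 62.03636 mL × 1.1 units/mL = 68.24 units

68.2 units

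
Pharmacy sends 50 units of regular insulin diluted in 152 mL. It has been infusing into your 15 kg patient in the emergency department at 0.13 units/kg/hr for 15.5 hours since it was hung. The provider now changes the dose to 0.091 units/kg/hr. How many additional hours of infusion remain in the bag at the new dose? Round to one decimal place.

14.5 hours

Initial rate:
Dose = 0.13 units/kg/hr × 15 kg = 1.95 units/hr
Concentration = 50 units ÷ 152 mL = 0.3289474 units/mL
Rate = 1.95 units/hr ÷ 0.3289474 units/mL = 5.928 mL/hr
Volume infused so far = 5.928 mL/hr × 15.5 hr = 91.884 mL
Volume remaining = 152 − 91.884 = 60.116 mL
New rate:
Dose = 0.091 units/kg/hr × 15 kg = 1.365 units/hr
Rate = 1.365 units/hr ÷ 0.3289474 units/mL = 4.1496 mL/hr
Time remaining = 60.116 mL ÷ 4.1496 mL/hr = 14.48718 hr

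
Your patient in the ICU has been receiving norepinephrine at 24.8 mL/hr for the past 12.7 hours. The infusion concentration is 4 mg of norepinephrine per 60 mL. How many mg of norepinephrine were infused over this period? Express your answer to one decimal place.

Concentration = 4 mg ÷ 60 mL = 0.06666667 mg/mL = 66.66667 mcg/mL
Drug rate = 24.8 mL/hr × 66.66667 mcg/mL = 1653.333 mcg/hr
Total = 1653.333 mcg/hr × 12.7 hr = 20997.33 mcg = 20.99733 mg

21.0 mg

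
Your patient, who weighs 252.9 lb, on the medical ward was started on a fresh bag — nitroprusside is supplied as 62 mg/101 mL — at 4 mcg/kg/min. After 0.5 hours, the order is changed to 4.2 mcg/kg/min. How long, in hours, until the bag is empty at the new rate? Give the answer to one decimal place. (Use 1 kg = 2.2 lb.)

1.7 hours

Initial rate:
Weight = 252.9 lb ÷ 2.2 lb/kg = 114.9545 kg
Dose = 4 mcg/kg/min × 114.9545 kg = 459.8182 mcg/min
459.8182 mcg/min × 60 min/hr = 27589.09 mcg/hr
Concentration = 62 mg ÷ 101 mL = 0.6138614 mg/mL = 613.8614 mcg/mL
Rate = 27589.09 mcg/hr ÷ 613.8614 mcg/mL = 44.94352 mL/hr
Volume infused so far = 44.94352 mL/hr × 0.5 hr = 22.47176 mL
Volume remaining = 101 − 22.47176 = 78.52824 mL
New rate:
Dose = 4.2 mcg/kg/min × 114.9545 kg = 482.8091 mcg/min
482.8091 mcg/min × 60 min/hr = 28968.55 mcg/hr
Rate = 28968.55 mcg/hr ÷ 613.8614 mcg/mL = 47.1907 mL/hr
Time remaining = 78.52824 mL ÷ 47.1907 mL/hr = 1.664062 hr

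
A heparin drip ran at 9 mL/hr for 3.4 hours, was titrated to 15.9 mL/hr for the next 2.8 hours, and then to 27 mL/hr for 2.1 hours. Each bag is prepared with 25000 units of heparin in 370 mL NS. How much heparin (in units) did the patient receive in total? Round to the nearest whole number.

8907 units

Concentration = 25000 units ÷ 370 mL = 67.56757 units/mL
Stage 1: 9 mL/hr × 3.4 hr = 30.6 mL → 30.6 mL × 67.56757 units/mL = 2067.568 units
Stage 2: 15.9 mL/hr × 2.8 hr = 44.52 mL → 44.52 mL × 67.56757 units/mL = 3008.108 units
Stage 3: 27 mL/hr × 2.1 hr = 56.7 mL → 56.7 mL × 67.56757 units/mL = 3831.081 units
Total = 2067.568 + 3008.108 + 3831.081 = 8906.757 units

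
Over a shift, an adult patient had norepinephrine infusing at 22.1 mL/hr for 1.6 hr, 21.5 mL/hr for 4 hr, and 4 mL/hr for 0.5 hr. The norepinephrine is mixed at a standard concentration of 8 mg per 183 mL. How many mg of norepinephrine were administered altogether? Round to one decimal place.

5.4 mg

Concentration = 8 mg ÷ 183 mL = 0.04371585 mg/mL
Stage 1: 22.1 mL/hr × 1.6 hr = 35.36 mL → 35.36 mL × 0.04371585 mg/mL = 1.545792 mg
Stage 2: 21.5 mL/hr × 4 hr = 86 mL → 86 mL × 0.04371585 mg/mL = 3.759563 mg
Stage 3: 4 mL/hr × 0.5 hr = 2 mL → 2 mL × 0.04371585 mg/mL = 0.08743169 mg
Total = 1.545792 + 3.759563 + 0.08743169 = 5.392787 mg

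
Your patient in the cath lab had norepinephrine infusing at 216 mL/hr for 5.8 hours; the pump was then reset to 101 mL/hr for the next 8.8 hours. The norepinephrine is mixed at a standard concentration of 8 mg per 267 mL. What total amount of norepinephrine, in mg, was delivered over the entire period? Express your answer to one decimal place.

Concentration = 8 mg ÷ 267 mL = 0.02996255 mg/mL
Stage 1: 216 mL/hr × 5.8 hr = 1252.8 mL → 1252.8 mL × 0.02996255 mg/mL = 37.53708 mg
Stage 2: 101 mL/hr × 8.8 hr = 888.8 mL → 888.8 mL × 0.02996255 mg/mL = 26.63071 mg
Total = 37.53708 + 26.63071 = 64.16779 mg

64.2 mg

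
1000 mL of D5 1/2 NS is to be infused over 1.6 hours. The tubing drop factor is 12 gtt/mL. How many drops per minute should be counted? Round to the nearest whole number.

125 gtt/min

1000 mL ÷ (1.6 hr × 60 = 96 min) = 10.41667 mL/min
10.41667 mL/min × 12 gtt/mL = 125 gtt/min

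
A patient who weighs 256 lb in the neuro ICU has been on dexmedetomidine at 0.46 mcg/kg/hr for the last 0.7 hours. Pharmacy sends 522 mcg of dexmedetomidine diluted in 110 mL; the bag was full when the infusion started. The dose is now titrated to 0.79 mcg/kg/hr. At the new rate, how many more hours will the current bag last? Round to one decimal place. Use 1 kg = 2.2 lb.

5.3 hours

Initial rate:
Weight = 256 lb ÷ 2.2 lb/kg = 116.3636 kg
Dose = 0.46 mcg/kg/hr × 116.3636 kg = 53.52727 mcg/hr
Concentration = 522 mcg ÷ 110 mL = 4.745455 mcg/mL
Rate = 53.52727 mcg/hr ÷ 4.745455 mcg/mL = 11.27969 mL/hr
Volume infused so far = 11.27969 mL/hr × 0.7 hr = 7.895785 mL
Volume remaining = 110 − 7.895785 = 102.1042 mL
New rate:
Dose = 0.79 mcg/kg/hr × 116.3636 kg = 91.92727 mcg/hr
Rate = 91.92727 mcg/hr ÷ 4.745455 mcg/mL = 19.37165 mL/hr
Time remaining = 102.1042 mL ÷ 19.37165 mL/hr = 5.270807 hr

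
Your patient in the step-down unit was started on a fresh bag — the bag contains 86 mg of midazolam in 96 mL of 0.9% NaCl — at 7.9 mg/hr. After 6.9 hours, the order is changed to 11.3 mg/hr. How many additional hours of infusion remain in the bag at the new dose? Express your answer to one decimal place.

Initial rate:
Concentration = 86 mg ÷ 96 mL = 0.8958333 mg/mL
Rate = 7.9 mg/hr ÷ 0.8958333 mg/mL = 8.818605 mL/hr
Volume infused so far = 8.818605 mL/hr × 6.9 hr = 60.84837 mL
Volume remaining = 96 − 60.84837 = 35.15163 mL
New rate:
Rate = 11.3 mg/hr ÷ 0.8958333 mg/mL = 12.61395 mL/hr
Time remaining = 35.15163 mL ÷ 12.61395 mL/hr = 2.786726 hr

2.8 hours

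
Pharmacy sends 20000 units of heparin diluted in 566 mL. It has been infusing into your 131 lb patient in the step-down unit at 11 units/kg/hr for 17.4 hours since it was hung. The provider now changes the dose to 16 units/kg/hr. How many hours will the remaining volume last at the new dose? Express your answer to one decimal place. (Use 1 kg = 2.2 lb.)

9.0 hours

Initial rate:
Weight = 131 lb ÷ 2.2 lb/kg = 59.54545 kg
Dose = 11 units/kg/hr × 59.54545 kg = 655 units/hr
Concentration = 20000 units ÷ 566 mL = 35.33569 units/mL
Rate = 655 units/hr ÷ 35.33569 units/mL = 18.5365 mL/hr
Volume infused so far = 18.5365 mL/hr × 17.4 hr = 322.5351 mL
Volume remaining = 566 − 322.5351 = 243.4649 mL
New rate:
Dose = 16 units/kg/hr × 59.54545 kg = 952.7273 units/hr
Rate = 952.7273 units/hr ÷ 35.33569 units/mL = 26.96218 mL/hr
Time remaining = 243.4649 mL ÷ 26.96218 mL/hr = 9.029866 hr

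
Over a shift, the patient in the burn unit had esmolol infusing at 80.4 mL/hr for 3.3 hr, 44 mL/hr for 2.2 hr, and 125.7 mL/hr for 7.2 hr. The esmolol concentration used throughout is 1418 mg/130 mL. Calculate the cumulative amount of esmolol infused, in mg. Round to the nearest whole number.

Concentration = 1418 mg ÷ 130 mL = 10.90769 mg/mL
Stage 1: 80.4 mL/hr × 3.3 hr = 265.32 mL → 265.32 mL × 10.90769 mg/mL = 2894.029 mg
Stage 2: 44 mL/hr × 2.2 hr = 96.8 mL → 96.8 mL × 10.90769 mg/mL = 1055.865 mg
Stage 3: 125.7 mL/hr × 7.2 hr = 905.04 mL → 905.04 mL × 10.90769 mg/mL = 9871.898 mg
Total = 2894.029 + 1055.865 + 9871.898 = 13821.79 mg

13822 mg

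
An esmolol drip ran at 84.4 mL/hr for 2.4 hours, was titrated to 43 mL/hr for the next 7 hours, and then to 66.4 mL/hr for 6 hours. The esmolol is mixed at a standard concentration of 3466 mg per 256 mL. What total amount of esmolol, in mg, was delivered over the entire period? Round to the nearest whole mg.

Concentration = 3466 mg ÷ 256 mL = 13.53906 mg/mL
Stage 1: 84.4 mL/hr × 2.4 hr = 202.56 mL → 202.56 mL × 13.53906 mg/mL = 2742.472 mg
Stage 2: 43 mL/hr × 7 hr = 301 mL → 301 mL × 13.53906 mg/mL = 4075.258 mg
Stage 3: 66.4 mL/hr × 6 hr = 398.4 mL → 398.4 mL × 13.53906 mg/mL = 5393.963 mg
Total = 2742.472 + 4075.258 + 5393.963 = 12211.69 mg

12212 mg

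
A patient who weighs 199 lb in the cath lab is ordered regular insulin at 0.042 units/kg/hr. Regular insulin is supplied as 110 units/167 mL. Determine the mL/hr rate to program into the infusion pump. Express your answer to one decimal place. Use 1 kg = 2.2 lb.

Weight = 199 lb ÷ 2.2 lb/kg = 90.45455 kg
Dose = 0.042 units/kg/hr × 90.45455 kg = 3.799091 units/hr
Concentration = 110 units ÷ 167 mL = 0.6586826 units/mL
Rate = 3.799091 units/hr ÷ 0.6586826 units/mL = 5.767711 mL/hr

5.8 mL/hr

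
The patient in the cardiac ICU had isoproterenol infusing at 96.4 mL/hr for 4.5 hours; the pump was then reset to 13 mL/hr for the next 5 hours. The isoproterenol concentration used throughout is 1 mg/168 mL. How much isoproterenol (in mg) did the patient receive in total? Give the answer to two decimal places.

2.97 mg

Concentration = 1 mg ÷ 168 mL = 0.005952381 mg/mL
Stage 1: 96.4 mL/hr × 4.5 hr = 433.8 mL → 433.8 mL × 0.005952381 mg/mL = 2.582143 mg
Stage 2: 13 mL/hr × 5 hr = 65 mL → 65 mL × 0.005952381 mg/mL = 0.3869048 mg
Total = 2.582143 + 0.3869048 = 2.969048 mg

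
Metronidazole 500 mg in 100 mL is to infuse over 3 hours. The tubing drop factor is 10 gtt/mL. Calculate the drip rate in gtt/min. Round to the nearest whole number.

6 gtt/min

100 mL ÷ (3 hr × 60 = 180 min) = 0.5555556 mL/min
0.5555556 mL/min × 10 gtt/mL = 5.555556 gtt/min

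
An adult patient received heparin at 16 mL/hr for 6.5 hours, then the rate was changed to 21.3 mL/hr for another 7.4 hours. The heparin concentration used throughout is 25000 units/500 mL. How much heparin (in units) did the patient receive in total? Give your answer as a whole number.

13081 units

Concentration = 25000 units ÷ 500 mL = 50 units/mL
Stage 1: 16 mL/hr × 6.5 hr = 104 mL → 104 mL × 50 units/mL = 5200 units
Stage 2: 21.3 mL/hr × 7.4 hr = 157.62 mL → 157.62 mL × 50 units/mL = 7881 units
Total = 5200 + 7881 = 13081 units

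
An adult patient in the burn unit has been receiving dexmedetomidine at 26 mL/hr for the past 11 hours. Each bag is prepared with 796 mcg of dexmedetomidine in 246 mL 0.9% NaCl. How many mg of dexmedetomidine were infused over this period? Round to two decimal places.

Concentration = 796 mcg ÷ 246 mL = 3.235772 mcg/mL
Drug rate = 26 mL/hr × 3.235772 mcg/mL = 84.13008 mcg/hr
Total = 84.13008 mcg/hr × 11 hr = 925.4309 mcg = 0.9254309 mg

0.93 mg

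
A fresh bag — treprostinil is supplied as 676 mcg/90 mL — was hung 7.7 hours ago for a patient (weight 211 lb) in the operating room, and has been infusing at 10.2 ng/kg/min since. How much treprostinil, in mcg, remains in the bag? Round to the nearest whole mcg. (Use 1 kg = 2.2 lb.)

Weight = 211 lb ÷ 2.2 lb/kg = 95.90909 kg
Dose = 10.2 ng/kg/min × 95.90909 kg = 978.2727 ng/min
978.2727 ng/min × 60 min/hr = 58696.36 ng/hr
Concentration = 676 mcg ÷ 90 mL = 7.511111 mcg/mL = 7511.111 ng/mL
Rate = 58696.36 ng/hr ÷ 7511.111 ng/mL = 7.814605 mL/hr
Volume infused = 7.814605 mL/hr × 7.7 hr = 60.17246 mL
Volume remaining = 90 − 60.17246 = 29.82754 mL
Drug remaining = 29.82754 mL × 7511.111 ng/mL = 224038 ng = 224.038 mcg

224 mcg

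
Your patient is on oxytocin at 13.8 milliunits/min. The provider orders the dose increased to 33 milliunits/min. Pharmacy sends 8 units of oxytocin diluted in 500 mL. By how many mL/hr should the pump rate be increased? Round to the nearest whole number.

72 mL/hr

At the current dose:
13.8 milliunits/min × 60 min/hr = 828 milliunits/hr
Concentration = 8 units ÷ 500 mL = 0.016 units/mL = 16 milliunits/mL
Rate = 828 milliunits/hr ÷ 16 milliunits/mL = 51.75 mL/hr
At the new dose:
33 milliunits/min × 60 min/hr = 1980 milliunits/hr
Rate = 1980 milliunits/hr ÷ 16 milliunits/mL = 123.75 mL/hr
Change = 123.75 − 51.75 = 72 mL/hr → 72 mL/hr increase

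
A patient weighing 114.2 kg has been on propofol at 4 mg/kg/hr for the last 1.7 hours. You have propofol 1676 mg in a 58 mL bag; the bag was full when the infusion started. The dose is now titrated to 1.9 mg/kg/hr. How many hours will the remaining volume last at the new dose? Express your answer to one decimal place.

4.1 hours

Initial rate:
Dose = 4 mg/kg/hr × 114.2 kg = 456.8 mg/hr
Concentration = 1676 mg ÷ 58 mL = 28.89655 mg/mL
Rate = 456.8 mg/hr ÷ 28.89655 mg/mL = 15.80811 mL/hr
Volume infused so far = 15.80811 mL/hr × 1.7 hr = 26.87379 mL
Volume remaining = 58 − 26.87379 = 31.12621 mL
New rate:
Dose = 1.9 mg/kg/hr × 114.2 kg = 216.98 mg/hr
Rate = 216.98 mg/hr ÷ 28.89655 mg/mL = 7.508854 mL/hr
Time remaining = 31.12621 mL ÷ 7.508854 mL/hr = 4.145267 hr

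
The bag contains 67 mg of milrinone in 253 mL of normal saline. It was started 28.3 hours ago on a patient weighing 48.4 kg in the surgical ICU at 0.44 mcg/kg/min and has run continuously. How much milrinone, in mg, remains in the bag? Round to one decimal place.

30.8 mg

Dose = 0.44 mcg/kg/min × 48.4 kg = 21.296 mcg/min
21.296 mcg/min × 60 min/hr = 1277.76 mcg/hr
Concentration = 67 mg ÷ 253 mL = 0.2648221 mg/mL = 264.8221 mcg/mL
Rate = 1277.76 mcg/hr ÷ 264.8221 mcg/mL = 4.824974 mL/hr
Volume infused = 4.824974 mL/hr × 28.3 hr = 136.5468 mL
Volume remaining = 253 − 136.5468 = 116.4532 mL
Drug remaining = 116.4532 mL × 264.8221 mcg/mL = 30839.39 mcg = 30.83939 mg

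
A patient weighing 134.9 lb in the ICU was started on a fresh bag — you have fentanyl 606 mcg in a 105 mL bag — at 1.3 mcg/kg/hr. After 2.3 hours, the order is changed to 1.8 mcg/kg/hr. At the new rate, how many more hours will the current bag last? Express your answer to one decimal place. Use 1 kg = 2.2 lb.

Initial rate:
Weight = 134.9 lb ÷ 2.2 lb/kg = 61.31818 kg
Dose = 1.3 mcg/kg/hr × 61.31818 kg = 79.71364 mcg/hr
Concentration = 606 mcg ÷ 105 mL = 5.771429 mcg/mL
Rate = 79.71364 mcg/hr ÷ 5.771429 mcg/mL = 13.81177 mL/hr
Volume infused so far = 13.81177 mL/hr × 2.3 hr = 31.76707 mL
Volume remaining = 105 − 31.76707 = 73.23293 mL
New rate:
Dose = 1.8 mcg/kg/hr × 61.31818 kg = 110.3727 mcg/hr
Rate = 110.3727 mcg/hr ÷ 5.771429 mcg/mL = 19.12399 mL/hr
Time remaining = 73.23293 mL ÷ 19.12399 mL/hr = 3.829376 hr

3.8 hours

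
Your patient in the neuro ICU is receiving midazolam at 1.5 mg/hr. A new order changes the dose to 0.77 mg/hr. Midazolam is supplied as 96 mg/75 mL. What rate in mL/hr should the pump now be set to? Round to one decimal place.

Concentration = 96 mg ÷ 75 mL = 1.28 mg/mL
Rate = 0.77 mg/hr ÷ 1.28 mg/mL = 0.6015625 mL/hr

0.6 mL/hr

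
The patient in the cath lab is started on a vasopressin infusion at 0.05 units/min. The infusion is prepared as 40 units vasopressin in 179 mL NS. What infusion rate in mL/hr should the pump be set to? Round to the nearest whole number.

0.05 units/min × 60 min/hr = 3 units/hr
Concentration = 40 units ÷ 179 mL = 0.2234637 units/mL
Rate = 3 units/hr ÷ 0.2234637 units/mL = 13.425 mL/hr

13 mL/hr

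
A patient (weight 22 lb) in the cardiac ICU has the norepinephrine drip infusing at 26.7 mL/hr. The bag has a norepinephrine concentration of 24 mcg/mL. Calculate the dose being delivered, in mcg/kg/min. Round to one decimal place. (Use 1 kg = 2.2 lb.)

1.1 mcg/kg/min

Weight = 22 lb ÷ 2.2 lb/kg = 10 kg
Drug rate = 26.7 mL/hr × 24 mcg/mL = 640.8 mcg/hr
640.8 mcg/hr ÷ 60 min/hr = 10.68 mcg/min
10.68 mcg/min ÷ 10 kg = 1.068 mcg/kg/min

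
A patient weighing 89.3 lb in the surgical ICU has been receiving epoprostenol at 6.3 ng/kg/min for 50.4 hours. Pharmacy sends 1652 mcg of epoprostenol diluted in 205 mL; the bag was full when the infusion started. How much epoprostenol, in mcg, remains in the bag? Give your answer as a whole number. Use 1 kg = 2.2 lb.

Weight = 89.3 lb ÷ 2.2 lb/kg = 40.59091 kg
Dose = 6.3 ng/kg/min × 40.59091 kg = 255.7227 ng/min
255.7227 ng/min × 60 min/hr = 15343.36 ng/hr
Concentration = 1652 mcg ÷ 205 mL = 8.058537 mcg/mL = 8058.537 ng/mL
Rate = 15343.36 ng/hr ÷ 8058.537 ng/mL = 1.903989 mL/hr
Volume infused = 1.903989 mL/hr × 50.4 hr = 95.96104 mL
Volume remaining = 205 − 95.96104 = 109.039 mL
Drug remaining = 109.039 mL × 8058.537 ng/mL = 878694.5 ng = 878.6945 mcg

879 mcg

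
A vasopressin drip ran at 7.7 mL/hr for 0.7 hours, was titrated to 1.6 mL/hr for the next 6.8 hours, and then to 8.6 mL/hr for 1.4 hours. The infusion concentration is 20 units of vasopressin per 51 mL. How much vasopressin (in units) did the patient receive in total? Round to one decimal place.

Concentration = 20 units ÷ 51 mL = 0.3921569 units/mL
Stage 1: 7.7 mL/hr × 0.7 hr = 5.39 mL → 5.39 mL × 0.3921569 units/mL = 2.113725 units
Stage 2: 1.6 mL/hr × 6.8 hr = 10.88 mL → 10.88 mL × 0.3921569 units/mL = 4.266667 units
Stage 3: 8.6 mL/hr × 1.4 hr = 12.04 mL → 12.04 mL × 0.3921569 units/mL = 4.721569 units
Total = 2.113725 + 4.266667 + 4.721569 = 11.10196 units

11.1 units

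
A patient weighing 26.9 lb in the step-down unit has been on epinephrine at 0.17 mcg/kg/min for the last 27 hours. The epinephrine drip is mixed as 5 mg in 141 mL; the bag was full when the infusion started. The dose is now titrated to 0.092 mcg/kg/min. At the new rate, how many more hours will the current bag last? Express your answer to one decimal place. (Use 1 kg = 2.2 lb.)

Initial rate:
Weight = 26.9 lb ÷ 2.2 lb/kg = 12.22727 kg
Dose = 0.17 mcg/kg/min × 12.22727 kg = 2.078636 mcg/min
2.078636 mcg/min × 60 min/hr = 124.7182 mcg/hr
Concentration = 5 mg ÷ 141 mL = 0.03546099 mg/mL = 35.46099 mcg/mL
Rate = 124.7182 mcg/hr ÷ 35.46099 mcg/mL = 3.517053 mL/hr
Volume infused so far = 3.517053 mL/hr × 27 hr = 94.96042 mL
Volume remaining = 141 − 94.96042 = 46.03958 mL
New rate:
Dose = 0.092 mcg/kg/min × 12.22727 kg = 1.124909 mcg/min
1.124909 mcg/min × 60 min/hr = 67.49455 mcg/hr
Rate = 67.49455 mcg/hr ÷ 35.46099 mcg/mL = 1.903346 mL/hr
Time remaining = 46.03958 mL ÷ 1.903346 mL/hr = 24.18876 hr

24.2 hours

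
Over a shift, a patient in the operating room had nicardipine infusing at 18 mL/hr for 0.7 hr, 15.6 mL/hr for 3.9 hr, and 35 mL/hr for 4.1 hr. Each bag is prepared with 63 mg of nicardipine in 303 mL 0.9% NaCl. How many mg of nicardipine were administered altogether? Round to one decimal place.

45.1 mg

Concentration = 63 mg ÷ 303 mL = 0.2079208 mg/mL
Stage 1: 18 mL/hr × 0.7 hr = 12.6 mL → 12.6 mL × 0.2079208 mg/mL = 2.619802 mg
Stage 2: 15.6 mL/hr × 3.9 hr = 60.84 mL → 60.84 mL × 0.2079208 mg/mL = 12.6499 mg
Stage 3: 35 mL/hr × 4.1 hr = 143.5 mL → 143.5 mL × 0.2079208 mg/mL = 29.83663 mg
Total = 2.619802 + 12.6499 + 29.83663 = 45.10634 mg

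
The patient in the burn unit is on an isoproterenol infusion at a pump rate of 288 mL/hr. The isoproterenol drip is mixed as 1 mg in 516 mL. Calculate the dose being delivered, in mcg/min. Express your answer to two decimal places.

Concentration = 1 mg ÷ 516 mL = 0.001937984 mg/mL = 1.937984 mcg/mL
Drug rate = 288 mL/hr × 1.937984 mcg/mL = 558.1395 mcg/hr
558.1395 mcg/hr ÷ 60 min/hr = 9.302326 mcg/min

9.30 mcg/min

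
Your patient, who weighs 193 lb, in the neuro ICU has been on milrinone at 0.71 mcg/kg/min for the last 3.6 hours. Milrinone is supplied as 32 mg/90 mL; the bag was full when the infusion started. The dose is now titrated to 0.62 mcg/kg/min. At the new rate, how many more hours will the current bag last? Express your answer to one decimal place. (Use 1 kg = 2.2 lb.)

Initial rate:
Weight = 193 lb ÷ 2.2 lb/kg = 87.72727 kg
Dose = 0.71 mcg/kg/min × 87.72727 kg = 62.28636 mcg/min
62.28636 mcg/min × 60 min/hr = 3737.182 mcg/hr
Concentration = 32 mg ÷ 90 mL = 0.3555556 mg/mL = 355.5556 mcg/mL
Rate = 3737.182 mcg/hr ÷ 355.5556 mcg/mL = 10.51082 mL/hr
Volume infused so far = 10.51082 mL/hr × 3.6 hr = 37.83897 mL
Volume remaining = 90 − 37.83897 = 52.16103 mL
New rate:
Dose = 0.62 mcg/kg/min × 87.72727 kg = 54.39091 mcg/min
54.39091 mcg/min × 60 min/hr = 3263.455 mcg/hr
Rate = 3263.455 mcg/hr ÷ 355.5556 mcg/mL = 9.178466 mL/hr
Time remaining = 52.16103 mL ÷ 9.178466 mL/hr = 5.68298 hr

5.7 hours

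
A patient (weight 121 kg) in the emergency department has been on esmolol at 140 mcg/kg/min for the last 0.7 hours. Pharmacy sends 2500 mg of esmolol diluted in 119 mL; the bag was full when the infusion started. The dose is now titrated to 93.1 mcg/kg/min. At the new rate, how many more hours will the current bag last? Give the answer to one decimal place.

2.6 hours

Initial rate:
Dose = 140 mcg/kg/min × 121 kg = 16940 mcg/min
16940 mcg/min × 60 min/hr = 1016400 mcg/hr
Concentration = 2500 mg ÷ 119 mL = 21.0084 mg/mL = 21008.4 mcg/mL
Rate = 1016400 mcg/hr ÷ 21008.4 mcg/mL = 48.38064 mL/hr
Volume infused so far = 48.38064 mL/hr × 0.7 hr = 33.86645 mL
Volume remaining = 119 − 33.86645 = 85.13355 mL
New rate:
Dose = 93.1 mcg/kg/min × 121 kg = 11265.1 mcg/min
11265.1 mcg/min × 60 min/hr = 675906 mcg/hr
Rate = 675906 mcg/hr ÷ 21008.4 mcg/mL = 32.17313 mL/hr
Time remaining = 85.13355 mL ÷ 32.17313 mL/hr = 2.646108 hr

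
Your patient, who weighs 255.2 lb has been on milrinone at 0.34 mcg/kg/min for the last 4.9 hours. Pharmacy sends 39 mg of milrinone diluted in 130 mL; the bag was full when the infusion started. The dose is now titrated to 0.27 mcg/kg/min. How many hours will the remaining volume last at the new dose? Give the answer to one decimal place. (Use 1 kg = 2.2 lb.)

Initial rate:
Weight = 255.2 lb ÷ 2.2 lb/kg = 116 kg
Dose = 0.34 mcg/kg/min × 116 kg = 39.44 mcg/min
39.44 mcg/min × 60 min/hr = 2366.4 mcg/hr
Concentration = 39 mg ÷ 130 mL = 0.3 mg/mL = 300 mcg/mL
Rate = 2366.4 mcg/hr ÷ 300 mcg/mL = 7.888 mL/hr
Volume infused so far = 7.888 mL/hr × 4.9 hr = 38.6512 mL
Volume remaining = 130 − 38.6512 = 91.3488 mL
New rate:
Dose = 0.27 mcg/kg/min × 116 kg = 31.32 mcg/min
31.32 mcg/min × 60 min/hr = 1879.2 mcg/hr
Rate = 1879.2 mcg/hr ÷ 300 mcg/mL = 6.264 mL/hr
Time remaining = 91.3488 mL ÷ 6.264 mL/hr = 14.58314 hr

14.6 hours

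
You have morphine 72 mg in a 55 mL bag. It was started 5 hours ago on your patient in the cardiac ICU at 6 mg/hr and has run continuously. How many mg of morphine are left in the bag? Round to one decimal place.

42.0 mg

Concentration = 72 mg ÷ 55 mL = 1.309091 mg/mL
Rate = 6 mg/hr ÷ 1.309091 mg/mL = 4.583333 mL/hr
Volume infused = 4.583333 mL/hr × 5 hr = 22.91667 mL
Volume remaining = 55 − 22.91667 = 32.08333 mL
Drug remaining = 32.08333 mL × 1.309091 mg/mL = 42 mg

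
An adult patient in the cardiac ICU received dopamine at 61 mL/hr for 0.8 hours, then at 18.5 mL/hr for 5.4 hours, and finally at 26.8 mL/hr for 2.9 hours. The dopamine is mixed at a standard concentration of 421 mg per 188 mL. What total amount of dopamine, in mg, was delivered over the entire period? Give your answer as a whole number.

507 mg

Concentration = 421 mg ÷ 188 mL = 2.239362 mg/mL
Stage 1: 61 mL/hr × 0.8 hr = 48.8 mL → 48.8 mL × 2.239362 mg/mL = 109.2809 mg
Stage 2: 18.5 mL/hr × 5.4 hr = 99.9 mL → 99.9 mL × 2.239362 mg/mL = 223.7122 mg
Stage 3: 26.8 mL/hr × 2.9 hr = 77.72 mL → 77.72 mL × 2.239362 mg/mL = 174.0432 mg
Total = 109.2809 + 223.7122 + 174.0432 = 507.0363 mg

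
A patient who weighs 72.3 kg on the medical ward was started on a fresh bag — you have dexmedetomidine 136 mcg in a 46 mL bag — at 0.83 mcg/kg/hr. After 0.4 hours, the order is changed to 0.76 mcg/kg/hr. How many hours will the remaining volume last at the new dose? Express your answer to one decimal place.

2.0 hours

Initial rate:
Dose = 0.83 mcg/kg/hr × 72.3 kg = 60.009 mcg/hr
Concentration = 136 mcg ÷ 46 mL = 2.956522 mcg/mL
Rate = 60.009 mcg/hr ÷ 2.956522 mcg/mL = 20.29716 mL/hr
Volume infused so far = 20.29716 mL/hr × 0.4 hr = 8.118865 mL
Volume remaining = 46 − 8.118865 = 37.88114 mL
New rate:
Dose = 0.76 mcg/kg/hr × 72.3 kg = 54.948 mcg/hr
Rate = 54.948 mcg/hr ÷ 2.956522 mcg/mL = 18.58535 mL/hr
Time remaining = 37.88114 mL ÷ 18.58535 mL/hr = 2.038225 hr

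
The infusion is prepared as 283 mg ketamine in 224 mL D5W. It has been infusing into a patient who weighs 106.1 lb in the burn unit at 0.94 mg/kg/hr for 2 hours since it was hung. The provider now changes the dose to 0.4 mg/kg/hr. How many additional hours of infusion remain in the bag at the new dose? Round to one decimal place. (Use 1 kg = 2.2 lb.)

10.0 hours

Initial rate:
Weight = 106.1 lb ÷ 2.2 lb/kg = 48.22727 kg
Dose = 0.94 mg/kg/hr × 48.22727 kg = 45.33364 mg/hr
Concentration = 283 mg ÷ 224 mL = 1.263393 mg/mL
Rate = 45.33364 mg/hr ÷ 1.263393 mg/mL = 35.88245 mL/hr
Volume infused so far = 35.88245 mL/hr × 2 hr = 71.76491 mL
Volume remaining = 224 − 71.76491 = 152.2351 mL
New rate:
Dose = 0.4 mg/kg/hr × 48.22727 kg = 19.29091 mg/hr
Rate = 19.29091 mg/hr ÷ 1.263393 mg/mL = 15.26913 mL/hr
Time remaining = 152.2351 mL ÷ 15.26913 mL/hr = 9.970123 hr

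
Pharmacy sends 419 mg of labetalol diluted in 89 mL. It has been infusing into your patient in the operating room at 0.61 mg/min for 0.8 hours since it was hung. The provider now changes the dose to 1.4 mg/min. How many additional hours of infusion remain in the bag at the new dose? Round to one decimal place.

Initial rate:
0.61 mg/min × 60 min/hr = 36.6 mg/hr
Concentration = 419 mg ÷ 89 mL = 4.707865 mg/mL
Rate = 36.6 mg/hr ÷ 4.707865 mg/mL = 7.774224 mL/hr
Volume infused so far = 7.774224 mL/hr × 0.8 hr = 6.219379 mL
Volume remaining = 89 − 6.219379 = 82.78062 mL
New rate:
1.4 mg/min × 60 min/hr = 84 mg/hr
Rate = 84 mg/hr ÷ 4.707865 mg/mL = 17.84248 mL/hr
Time remaining = 82.78062 mL ÷ 17.84248 mL/hr = 4.639524 hr

4.6 hours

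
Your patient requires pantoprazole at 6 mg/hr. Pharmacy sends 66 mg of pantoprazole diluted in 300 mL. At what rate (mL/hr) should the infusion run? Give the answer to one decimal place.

Concentration = 66 mg ÷ 300 mL = 0.22 mg/mL
Rate = 6 mg/hr ÷ 0.22 mg/mL = 27.27273 mL/hr

27.3 mL/hr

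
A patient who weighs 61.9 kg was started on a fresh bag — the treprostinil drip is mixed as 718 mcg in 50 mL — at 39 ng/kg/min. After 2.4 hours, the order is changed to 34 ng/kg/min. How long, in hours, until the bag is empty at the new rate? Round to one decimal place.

Initial rate:
Dose = 39 ng/kg/min × 61.9 kg = 2414.1 ng/min
2414.1 ng/min × 60 min/hr = 144846 ng/hr
Concentration = 718 mcg ÷ 50 mL = 14.36 mcg/mL = 14360 ng/mL
Rate = 144846 ng/hr ÷ 14360 ng/mL = 10.08677 mL/hr
Volume infused so far = 10.08677 mL/hr × 2.4 hr = 24.20825 mL
Volume remaining = 50 − 24.20825 = 25.79175 mL
New rate:
Dose = 34 ng/kg/min × 61.9 kg = 2104.6 ng/min
2104.6 ng/min × 60 min/hr = 126276 ng/hr
Rate = 126276 ng/hr ÷ 14360 ng/mL = 8.793593 mL/hr
Time remaining = 25.79175 mL ÷ 8.793593 mL/hr = 2.933017 hr

2.9 hours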